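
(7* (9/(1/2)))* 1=126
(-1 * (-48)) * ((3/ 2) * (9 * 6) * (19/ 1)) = 73872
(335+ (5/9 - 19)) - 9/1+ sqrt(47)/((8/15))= 15 * sqrt(47)/8+ 2768/9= 320.41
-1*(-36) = 36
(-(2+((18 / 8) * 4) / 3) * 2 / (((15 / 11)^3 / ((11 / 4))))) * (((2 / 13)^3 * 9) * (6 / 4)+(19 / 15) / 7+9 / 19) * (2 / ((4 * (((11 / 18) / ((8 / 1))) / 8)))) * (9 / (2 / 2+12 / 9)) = -394155993792 / 255675875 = -1541.62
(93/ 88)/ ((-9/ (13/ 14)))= -403/ 3696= -0.11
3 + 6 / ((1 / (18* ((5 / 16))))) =36.75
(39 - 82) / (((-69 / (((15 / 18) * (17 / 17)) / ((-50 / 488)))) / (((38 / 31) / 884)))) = -49837 / 7090785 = -0.01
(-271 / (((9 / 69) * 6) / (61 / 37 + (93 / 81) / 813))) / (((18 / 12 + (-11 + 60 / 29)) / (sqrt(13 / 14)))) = 446942693 * sqrt(182) / 81377541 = 74.09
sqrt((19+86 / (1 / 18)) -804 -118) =sqrt(645) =25.40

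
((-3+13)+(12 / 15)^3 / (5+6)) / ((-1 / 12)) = -165768 / 1375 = -120.56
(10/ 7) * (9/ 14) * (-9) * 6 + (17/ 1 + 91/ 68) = -104137/ 3332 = -31.25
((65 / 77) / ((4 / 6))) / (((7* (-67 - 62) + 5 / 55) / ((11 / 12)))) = -55 / 42784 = -0.00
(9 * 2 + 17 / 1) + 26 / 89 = 3141 / 89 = 35.29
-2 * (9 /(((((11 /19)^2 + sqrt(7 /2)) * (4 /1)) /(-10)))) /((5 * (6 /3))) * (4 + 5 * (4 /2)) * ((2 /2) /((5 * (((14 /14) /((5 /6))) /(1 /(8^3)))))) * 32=-917301 /14127440 + 2736741 * sqrt(14) /28254880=0.30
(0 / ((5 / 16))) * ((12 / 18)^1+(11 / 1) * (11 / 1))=0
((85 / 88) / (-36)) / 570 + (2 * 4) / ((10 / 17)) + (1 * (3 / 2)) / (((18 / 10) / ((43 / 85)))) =430431547 / 30697920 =14.02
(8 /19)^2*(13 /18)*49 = 20384 /3249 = 6.27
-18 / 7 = -2.57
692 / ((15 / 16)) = 11072 / 15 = 738.13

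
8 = 8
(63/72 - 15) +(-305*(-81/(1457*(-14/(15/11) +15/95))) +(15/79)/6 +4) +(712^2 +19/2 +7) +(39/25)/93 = 33622031458348137/66322348600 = 506948.75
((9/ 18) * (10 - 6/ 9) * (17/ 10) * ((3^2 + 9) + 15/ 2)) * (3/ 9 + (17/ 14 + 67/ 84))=56933/ 120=474.44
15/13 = 1.15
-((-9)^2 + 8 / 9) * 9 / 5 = -737 / 5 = -147.40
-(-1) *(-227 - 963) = -1190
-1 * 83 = -83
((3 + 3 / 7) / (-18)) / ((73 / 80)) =-320 / 1533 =-0.21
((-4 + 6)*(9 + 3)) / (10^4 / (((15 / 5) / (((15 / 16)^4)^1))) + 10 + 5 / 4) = 32768 / 3530985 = 0.01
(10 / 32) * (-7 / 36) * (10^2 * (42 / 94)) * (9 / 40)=-3675 / 6016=-0.61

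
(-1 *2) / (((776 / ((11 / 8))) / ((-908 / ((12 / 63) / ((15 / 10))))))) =157311 / 6208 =25.34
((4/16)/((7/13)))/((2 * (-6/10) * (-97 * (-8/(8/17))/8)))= -65/34629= -0.00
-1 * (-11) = 11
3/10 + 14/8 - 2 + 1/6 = 13/60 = 0.22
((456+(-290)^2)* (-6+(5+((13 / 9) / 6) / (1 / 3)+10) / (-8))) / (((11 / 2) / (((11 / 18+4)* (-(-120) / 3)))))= -20124539390 / 891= -22586463.96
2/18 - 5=-44/9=-4.89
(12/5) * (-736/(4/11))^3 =-19899527577.60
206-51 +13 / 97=15048 / 97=155.13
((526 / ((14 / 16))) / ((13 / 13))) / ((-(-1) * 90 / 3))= 2104 / 105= 20.04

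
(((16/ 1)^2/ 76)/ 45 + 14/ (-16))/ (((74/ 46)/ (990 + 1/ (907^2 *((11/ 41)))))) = -1127705607660229/ 2290156098120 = -492.41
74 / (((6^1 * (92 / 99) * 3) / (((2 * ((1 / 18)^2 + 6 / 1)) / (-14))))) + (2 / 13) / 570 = -977574973 / 257690160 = -3.79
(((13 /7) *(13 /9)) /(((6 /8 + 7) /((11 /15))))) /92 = 1859 /673785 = 0.00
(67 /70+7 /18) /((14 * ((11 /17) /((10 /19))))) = 7208 /92169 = 0.08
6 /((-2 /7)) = -21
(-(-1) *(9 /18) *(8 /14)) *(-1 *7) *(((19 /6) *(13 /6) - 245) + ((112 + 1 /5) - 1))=22849 /90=253.88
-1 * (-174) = 174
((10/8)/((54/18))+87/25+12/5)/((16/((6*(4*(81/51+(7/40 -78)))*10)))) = -7200.56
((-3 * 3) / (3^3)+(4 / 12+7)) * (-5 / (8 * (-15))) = 7 / 24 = 0.29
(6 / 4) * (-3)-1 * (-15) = 21 / 2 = 10.50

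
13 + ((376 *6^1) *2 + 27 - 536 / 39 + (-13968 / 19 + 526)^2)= 679808476 / 14079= 48285.28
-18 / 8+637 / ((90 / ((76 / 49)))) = 1571 / 180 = 8.73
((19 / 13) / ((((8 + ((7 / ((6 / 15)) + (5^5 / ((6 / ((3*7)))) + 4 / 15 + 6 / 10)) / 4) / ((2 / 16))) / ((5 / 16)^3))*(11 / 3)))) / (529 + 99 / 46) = 2458125 / 2352714939441152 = 0.00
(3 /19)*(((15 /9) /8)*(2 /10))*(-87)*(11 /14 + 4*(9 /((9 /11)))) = -2871 /112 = -25.63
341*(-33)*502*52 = -293748312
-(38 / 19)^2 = -4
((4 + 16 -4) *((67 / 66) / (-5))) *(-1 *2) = 1072 / 165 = 6.50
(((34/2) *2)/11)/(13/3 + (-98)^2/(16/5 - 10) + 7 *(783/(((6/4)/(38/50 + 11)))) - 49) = 21675/291117068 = 0.00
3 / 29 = 0.10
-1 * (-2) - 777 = -775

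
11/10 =1.10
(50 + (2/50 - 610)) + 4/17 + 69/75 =-237492/425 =-558.80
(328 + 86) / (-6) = -69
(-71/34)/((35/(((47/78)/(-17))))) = 3337/1577940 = 0.00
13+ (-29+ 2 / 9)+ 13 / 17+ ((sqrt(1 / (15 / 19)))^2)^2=-17096 / 1275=-13.41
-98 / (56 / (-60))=105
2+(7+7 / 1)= 16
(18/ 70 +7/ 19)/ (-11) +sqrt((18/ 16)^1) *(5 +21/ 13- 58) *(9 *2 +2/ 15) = -45424 *sqrt(2)/ 65- 416/ 7315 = -988.35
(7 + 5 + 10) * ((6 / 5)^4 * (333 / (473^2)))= 863136 / 12711875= 0.07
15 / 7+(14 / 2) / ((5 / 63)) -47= 1517 / 35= 43.34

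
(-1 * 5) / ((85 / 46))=-46 / 17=-2.71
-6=-6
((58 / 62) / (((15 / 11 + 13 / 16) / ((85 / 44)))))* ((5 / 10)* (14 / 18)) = 34510 / 106857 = 0.32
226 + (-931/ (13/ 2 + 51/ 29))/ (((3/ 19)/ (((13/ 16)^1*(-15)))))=34209797/ 3832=8927.40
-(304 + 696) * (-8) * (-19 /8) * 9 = -171000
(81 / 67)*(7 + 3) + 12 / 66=9044 / 737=12.27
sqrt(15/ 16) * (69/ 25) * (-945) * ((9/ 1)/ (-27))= 4347 * sqrt(15)/ 20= 841.79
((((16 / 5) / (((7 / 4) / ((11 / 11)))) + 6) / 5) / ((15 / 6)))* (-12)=-6576 / 875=-7.52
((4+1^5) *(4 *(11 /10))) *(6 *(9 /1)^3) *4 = 384912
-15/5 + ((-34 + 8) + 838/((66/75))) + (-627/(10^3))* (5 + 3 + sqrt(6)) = 916.72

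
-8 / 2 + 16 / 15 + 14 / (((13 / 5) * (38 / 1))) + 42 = 145267 / 3705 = 39.21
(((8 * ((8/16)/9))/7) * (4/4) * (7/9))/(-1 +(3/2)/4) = -0.08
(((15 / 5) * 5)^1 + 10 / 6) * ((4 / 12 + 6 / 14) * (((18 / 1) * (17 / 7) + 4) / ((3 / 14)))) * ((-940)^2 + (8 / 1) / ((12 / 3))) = 17488774400 / 7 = 2498396342.86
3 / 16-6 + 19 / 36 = -761 / 144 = -5.28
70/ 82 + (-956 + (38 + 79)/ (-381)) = -4975046/ 5207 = -955.45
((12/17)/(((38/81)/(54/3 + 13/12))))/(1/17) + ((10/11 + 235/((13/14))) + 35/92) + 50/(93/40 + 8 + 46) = 418651719581/563168892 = 743.39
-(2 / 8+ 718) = -718.25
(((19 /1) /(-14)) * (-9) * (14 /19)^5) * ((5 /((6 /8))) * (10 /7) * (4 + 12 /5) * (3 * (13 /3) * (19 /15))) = 18264064 /6859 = 2662.79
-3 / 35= -0.09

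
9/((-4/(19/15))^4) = 130321/1440000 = 0.09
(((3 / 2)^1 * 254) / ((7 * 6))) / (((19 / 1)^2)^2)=127 / 1824494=0.00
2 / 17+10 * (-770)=-130898 / 17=-7699.88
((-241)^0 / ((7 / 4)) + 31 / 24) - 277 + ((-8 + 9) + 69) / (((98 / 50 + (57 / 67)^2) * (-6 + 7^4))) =-3334120077881 / 12118519896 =-275.13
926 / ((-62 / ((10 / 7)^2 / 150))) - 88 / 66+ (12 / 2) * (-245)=-2235264 / 1519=-1471.54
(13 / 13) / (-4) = -1 / 4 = -0.25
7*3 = 21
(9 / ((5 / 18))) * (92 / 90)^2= 4232 / 125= 33.86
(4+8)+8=20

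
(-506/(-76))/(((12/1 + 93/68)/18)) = 17204/1919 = 8.97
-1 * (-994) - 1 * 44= 950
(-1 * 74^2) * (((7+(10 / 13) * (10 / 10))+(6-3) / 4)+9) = -1247159 / 13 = -95935.31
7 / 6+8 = 55 / 6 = 9.17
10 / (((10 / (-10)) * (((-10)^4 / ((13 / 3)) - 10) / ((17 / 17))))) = -13 / 2987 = -0.00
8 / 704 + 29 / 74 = 1313 / 3256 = 0.40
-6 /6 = -1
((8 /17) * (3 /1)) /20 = 6 /85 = 0.07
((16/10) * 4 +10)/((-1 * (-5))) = 82/25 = 3.28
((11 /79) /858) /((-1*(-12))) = 1 /73944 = 0.00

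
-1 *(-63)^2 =-3969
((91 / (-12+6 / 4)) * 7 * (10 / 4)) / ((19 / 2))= -910 / 57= -15.96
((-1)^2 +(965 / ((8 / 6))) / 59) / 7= 3131 / 1652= 1.90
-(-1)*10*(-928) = -9280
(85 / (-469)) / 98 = -85 / 45962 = -0.00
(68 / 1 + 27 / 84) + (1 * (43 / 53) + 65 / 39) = 315199 / 4452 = 70.80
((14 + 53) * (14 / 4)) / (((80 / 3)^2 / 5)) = 4221 / 2560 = 1.65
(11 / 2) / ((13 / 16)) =88 / 13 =6.77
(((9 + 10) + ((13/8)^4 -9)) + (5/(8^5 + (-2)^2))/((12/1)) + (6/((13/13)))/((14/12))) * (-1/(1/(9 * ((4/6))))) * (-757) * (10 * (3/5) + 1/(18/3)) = 436537815355373/704729088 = 619440.61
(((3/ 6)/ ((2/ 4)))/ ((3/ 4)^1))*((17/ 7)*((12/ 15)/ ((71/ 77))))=2992/ 1065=2.81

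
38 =38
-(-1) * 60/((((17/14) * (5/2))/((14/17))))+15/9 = 15557/867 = 17.94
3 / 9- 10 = -29 / 3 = -9.67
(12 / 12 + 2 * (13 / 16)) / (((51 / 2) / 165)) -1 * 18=-69 / 68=-1.01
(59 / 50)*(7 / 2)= 413 / 100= 4.13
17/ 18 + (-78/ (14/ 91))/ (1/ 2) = -18235/ 18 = -1013.06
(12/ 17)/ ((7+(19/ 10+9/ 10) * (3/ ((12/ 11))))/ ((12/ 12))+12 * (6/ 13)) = 520/ 14909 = 0.03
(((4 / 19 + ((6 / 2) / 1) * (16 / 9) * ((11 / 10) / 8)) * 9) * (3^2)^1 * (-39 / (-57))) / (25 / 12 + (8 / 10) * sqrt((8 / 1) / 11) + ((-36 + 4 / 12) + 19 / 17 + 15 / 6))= -6475997153340 / 3707861550347 - 31434728832 * sqrt(22) / 3707861550347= -1.79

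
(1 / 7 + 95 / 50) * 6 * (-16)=-6864 / 35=-196.11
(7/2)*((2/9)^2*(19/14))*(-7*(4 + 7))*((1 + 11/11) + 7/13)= -16093/351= -45.85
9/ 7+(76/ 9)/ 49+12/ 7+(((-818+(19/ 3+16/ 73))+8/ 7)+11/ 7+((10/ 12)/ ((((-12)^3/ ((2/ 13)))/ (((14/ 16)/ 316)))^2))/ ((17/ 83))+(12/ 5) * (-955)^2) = 643643760894801363286222327/ 294162590008464113664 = 2188054.44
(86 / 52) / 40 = 43 / 1040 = 0.04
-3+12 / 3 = 1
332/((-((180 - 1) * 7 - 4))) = -332/1249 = -0.27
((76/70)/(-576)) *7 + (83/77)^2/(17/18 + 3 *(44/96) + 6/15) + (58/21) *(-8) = -181221347089/8358467040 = -21.68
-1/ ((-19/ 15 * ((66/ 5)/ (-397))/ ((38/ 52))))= -9925/ 572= -17.35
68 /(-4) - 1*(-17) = 0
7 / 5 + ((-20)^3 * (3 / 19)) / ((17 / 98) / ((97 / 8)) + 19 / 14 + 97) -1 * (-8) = -305658733 / 88836305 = -3.44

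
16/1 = 16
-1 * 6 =-6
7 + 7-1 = 13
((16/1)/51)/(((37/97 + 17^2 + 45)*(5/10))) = 3104/1654185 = 0.00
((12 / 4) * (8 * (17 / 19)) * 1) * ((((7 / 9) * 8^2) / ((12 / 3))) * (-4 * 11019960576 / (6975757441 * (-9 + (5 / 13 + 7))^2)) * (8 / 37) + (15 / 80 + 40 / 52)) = -6267139714007169 / 52501191855658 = -119.37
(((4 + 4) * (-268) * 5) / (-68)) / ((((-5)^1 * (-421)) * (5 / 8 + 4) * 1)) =4288 / 264809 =0.02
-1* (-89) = 89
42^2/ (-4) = -441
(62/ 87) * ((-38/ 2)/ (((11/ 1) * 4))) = -589/ 1914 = -0.31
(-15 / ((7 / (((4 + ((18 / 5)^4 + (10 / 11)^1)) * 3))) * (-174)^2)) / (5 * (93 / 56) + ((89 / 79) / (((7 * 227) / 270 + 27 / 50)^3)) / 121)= -4320634227786950436 / 977410316309116818125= -0.00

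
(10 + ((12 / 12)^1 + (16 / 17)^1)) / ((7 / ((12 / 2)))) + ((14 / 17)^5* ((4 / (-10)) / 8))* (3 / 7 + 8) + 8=128324278 / 7099285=18.08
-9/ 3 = -3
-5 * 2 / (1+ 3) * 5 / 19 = -0.66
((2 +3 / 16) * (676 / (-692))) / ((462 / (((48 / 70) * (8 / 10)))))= -169 / 66605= -0.00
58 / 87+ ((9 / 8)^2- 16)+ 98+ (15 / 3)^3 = 40115 / 192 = 208.93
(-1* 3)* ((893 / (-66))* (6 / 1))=2679 / 11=243.55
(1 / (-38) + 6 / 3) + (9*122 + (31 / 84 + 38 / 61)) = 107185615 / 97356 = 1100.97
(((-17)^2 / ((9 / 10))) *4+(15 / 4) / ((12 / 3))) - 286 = 143911 / 144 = 999.38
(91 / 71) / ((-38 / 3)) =-273 / 2698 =-0.10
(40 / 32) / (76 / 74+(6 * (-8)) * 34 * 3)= -185 / 724456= -0.00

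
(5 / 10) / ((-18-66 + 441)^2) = 0.00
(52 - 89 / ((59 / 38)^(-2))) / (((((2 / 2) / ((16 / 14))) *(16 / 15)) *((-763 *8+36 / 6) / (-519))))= -1827302985 / 123277168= -14.82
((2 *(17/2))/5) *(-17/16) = -289/80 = -3.61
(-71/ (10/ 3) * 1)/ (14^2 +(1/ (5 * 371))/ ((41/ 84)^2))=-0.11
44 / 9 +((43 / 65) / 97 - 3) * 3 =-232124 / 56745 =-4.09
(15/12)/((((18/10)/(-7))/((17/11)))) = -7.51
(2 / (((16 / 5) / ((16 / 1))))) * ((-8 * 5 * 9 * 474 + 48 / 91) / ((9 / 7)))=-1327195.90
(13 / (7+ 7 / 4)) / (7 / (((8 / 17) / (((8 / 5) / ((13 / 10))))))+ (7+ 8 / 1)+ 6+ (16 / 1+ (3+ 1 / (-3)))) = 2028 / 79135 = 0.03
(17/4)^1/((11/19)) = 323/44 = 7.34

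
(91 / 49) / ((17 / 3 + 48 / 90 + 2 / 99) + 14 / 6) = 6435 / 29638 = 0.22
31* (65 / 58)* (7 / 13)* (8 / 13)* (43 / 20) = 9331 / 377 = 24.75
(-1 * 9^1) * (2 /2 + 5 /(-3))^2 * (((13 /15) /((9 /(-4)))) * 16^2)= 53248 /135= 394.43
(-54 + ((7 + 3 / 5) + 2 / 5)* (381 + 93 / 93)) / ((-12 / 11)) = -16511 / 6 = -2751.83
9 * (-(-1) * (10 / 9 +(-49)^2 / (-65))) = -20959 / 65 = -322.45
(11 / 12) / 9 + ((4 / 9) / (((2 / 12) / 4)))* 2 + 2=2531 / 108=23.44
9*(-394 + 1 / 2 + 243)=-2709 / 2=-1354.50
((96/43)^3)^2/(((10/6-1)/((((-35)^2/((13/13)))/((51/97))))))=46505597180313600/107463171833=432758.46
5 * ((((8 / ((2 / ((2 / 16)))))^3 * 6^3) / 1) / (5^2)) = 27 / 5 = 5.40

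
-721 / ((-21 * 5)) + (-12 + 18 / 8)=-173 / 60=-2.88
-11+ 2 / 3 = -31 / 3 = -10.33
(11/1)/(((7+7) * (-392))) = -11/5488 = -0.00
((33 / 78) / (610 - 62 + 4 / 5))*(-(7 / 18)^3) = -55 / 1213056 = -0.00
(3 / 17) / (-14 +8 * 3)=3 / 170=0.02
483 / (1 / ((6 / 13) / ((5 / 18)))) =52164 / 65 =802.52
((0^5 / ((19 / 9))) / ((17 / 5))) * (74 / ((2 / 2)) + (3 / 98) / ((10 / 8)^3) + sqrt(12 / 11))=0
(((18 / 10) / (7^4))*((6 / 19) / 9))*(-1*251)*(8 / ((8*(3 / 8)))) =-4016 / 228095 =-0.02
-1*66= -66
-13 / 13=-1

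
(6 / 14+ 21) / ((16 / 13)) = 975 / 56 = 17.41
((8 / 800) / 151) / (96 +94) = 1 / 2869000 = 0.00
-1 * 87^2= -7569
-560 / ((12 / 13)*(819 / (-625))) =12500 / 27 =462.96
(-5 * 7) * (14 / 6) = -245 / 3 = -81.67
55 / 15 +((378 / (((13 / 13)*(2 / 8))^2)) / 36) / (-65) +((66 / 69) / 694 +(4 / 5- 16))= -21969548 / 1556295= -14.12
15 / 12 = 5 / 4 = 1.25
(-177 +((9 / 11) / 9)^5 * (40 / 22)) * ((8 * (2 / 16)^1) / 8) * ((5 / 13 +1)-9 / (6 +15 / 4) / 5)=-940698831 / 35431220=-26.55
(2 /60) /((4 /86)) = 43 /60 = 0.72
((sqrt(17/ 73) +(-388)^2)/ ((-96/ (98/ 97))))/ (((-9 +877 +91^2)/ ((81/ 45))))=-2037/ 6535 - 21* sqrt(1241)/ 740389360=-0.31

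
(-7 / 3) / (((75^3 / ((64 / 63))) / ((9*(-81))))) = 64 / 15625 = 0.00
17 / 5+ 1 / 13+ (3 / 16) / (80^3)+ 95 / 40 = 5.85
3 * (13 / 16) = 39 / 16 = 2.44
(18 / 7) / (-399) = -6 / 931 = -0.01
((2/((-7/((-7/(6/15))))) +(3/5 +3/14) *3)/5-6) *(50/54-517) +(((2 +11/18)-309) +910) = 27705911/9450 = 2931.84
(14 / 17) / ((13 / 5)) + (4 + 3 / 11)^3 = 23038053 / 294151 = 78.32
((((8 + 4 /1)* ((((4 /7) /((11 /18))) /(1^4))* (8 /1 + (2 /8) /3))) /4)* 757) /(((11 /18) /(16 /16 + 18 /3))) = 23790996 /121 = 196619.80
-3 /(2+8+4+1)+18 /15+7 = 8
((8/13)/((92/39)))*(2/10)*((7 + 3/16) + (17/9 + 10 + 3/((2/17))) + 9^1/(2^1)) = 7067/2760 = 2.56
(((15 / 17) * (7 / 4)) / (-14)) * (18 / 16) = -135 / 1088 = -0.12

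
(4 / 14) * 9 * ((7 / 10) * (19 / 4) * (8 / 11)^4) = 175104 / 73205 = 2.39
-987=-987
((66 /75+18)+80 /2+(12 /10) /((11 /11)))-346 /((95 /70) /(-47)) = 5720238 /475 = 12042.61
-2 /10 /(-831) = 1 /4155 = 0.00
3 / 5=0.60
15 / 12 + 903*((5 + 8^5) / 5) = 118376101 / 20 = 5918805.05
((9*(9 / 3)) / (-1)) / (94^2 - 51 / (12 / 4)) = -27 / 8819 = -0.00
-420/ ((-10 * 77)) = 6/ 11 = 0.55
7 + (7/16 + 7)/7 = 129/16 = 8.06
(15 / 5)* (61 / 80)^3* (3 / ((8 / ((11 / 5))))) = 22471119 / 20480000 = 1.10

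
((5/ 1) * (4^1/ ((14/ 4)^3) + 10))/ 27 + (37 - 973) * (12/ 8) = -4328378/ 3087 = -1402.13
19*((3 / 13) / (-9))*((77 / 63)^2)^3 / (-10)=33659659 / 207261990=0.16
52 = 52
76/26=38/13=2.92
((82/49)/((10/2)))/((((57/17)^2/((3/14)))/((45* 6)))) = 213282/123823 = 1.72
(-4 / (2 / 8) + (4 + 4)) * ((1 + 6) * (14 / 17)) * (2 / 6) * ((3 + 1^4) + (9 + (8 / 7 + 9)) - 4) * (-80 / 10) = 120064 / 51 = 2354.20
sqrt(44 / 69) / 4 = sqrt(759) / 138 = 0.20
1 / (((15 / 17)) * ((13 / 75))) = 85 / 13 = 6.54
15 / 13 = 1.15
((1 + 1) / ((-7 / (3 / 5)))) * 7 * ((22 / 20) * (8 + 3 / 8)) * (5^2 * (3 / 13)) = -6633 / 104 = -63.78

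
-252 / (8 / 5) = -315 / 2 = -157.50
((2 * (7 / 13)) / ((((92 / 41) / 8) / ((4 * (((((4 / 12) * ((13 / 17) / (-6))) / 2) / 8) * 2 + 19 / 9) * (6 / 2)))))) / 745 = 295897 / 2272101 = 0.13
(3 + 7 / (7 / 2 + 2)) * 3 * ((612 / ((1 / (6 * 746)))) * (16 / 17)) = 363522816 / 11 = 33047528.73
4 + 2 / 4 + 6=10.50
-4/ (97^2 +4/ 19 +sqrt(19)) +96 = 96.00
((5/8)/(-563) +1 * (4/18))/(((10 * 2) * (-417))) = -8963/338070240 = -0.00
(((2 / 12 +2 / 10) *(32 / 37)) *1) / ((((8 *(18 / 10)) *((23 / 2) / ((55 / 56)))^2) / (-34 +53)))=0.00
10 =10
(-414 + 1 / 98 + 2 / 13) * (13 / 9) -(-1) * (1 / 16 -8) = -605.70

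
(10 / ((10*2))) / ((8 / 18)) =9 / 8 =1.12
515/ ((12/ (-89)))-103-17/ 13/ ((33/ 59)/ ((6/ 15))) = -11221263/ 2860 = -3923.52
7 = 7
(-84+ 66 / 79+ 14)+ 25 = -3489 / 79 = -44.16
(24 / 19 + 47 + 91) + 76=4090 / 19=215.26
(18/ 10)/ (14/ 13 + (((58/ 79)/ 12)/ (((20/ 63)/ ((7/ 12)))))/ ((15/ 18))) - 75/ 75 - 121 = -59994478/ 497819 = -120.51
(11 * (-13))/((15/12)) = -572/5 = -114.40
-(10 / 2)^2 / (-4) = 25 / 4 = 6.25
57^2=3249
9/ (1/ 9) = 81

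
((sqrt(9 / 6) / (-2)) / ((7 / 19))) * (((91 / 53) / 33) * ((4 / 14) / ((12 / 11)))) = -247 * sqrt(6) / 26712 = -0.02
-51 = -51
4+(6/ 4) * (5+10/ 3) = 33/ 2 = 16.50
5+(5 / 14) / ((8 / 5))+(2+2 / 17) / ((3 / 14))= 28761 / 1904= 15.11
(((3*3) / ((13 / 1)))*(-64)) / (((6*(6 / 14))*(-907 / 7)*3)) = 1568 / 35373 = 0.04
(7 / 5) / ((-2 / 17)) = -119 / 10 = -11.90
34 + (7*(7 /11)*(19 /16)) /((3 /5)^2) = 48.69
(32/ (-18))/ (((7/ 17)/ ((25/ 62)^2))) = -42500/ 60543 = -0.70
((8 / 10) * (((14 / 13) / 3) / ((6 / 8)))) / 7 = 32 / 585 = 0.05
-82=-82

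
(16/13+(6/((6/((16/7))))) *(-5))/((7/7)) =-928/91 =-10.20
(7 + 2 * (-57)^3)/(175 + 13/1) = -1970.10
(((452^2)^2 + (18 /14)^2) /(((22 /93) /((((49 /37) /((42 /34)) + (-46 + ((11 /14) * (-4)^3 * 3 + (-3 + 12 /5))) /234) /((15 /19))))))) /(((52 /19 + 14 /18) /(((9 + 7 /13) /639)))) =9814862672192059394039 /45302333030955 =216652477.16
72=72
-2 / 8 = -1 / 4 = -0.25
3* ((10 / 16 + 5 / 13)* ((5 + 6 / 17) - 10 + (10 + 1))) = 19.24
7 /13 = 0.54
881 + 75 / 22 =19457 / 22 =884.41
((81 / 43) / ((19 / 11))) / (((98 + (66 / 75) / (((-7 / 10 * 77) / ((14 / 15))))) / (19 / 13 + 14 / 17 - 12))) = -52858575 / 488853326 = -0.11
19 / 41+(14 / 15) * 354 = 330.86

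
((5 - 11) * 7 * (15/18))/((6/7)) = -245/6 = -40.83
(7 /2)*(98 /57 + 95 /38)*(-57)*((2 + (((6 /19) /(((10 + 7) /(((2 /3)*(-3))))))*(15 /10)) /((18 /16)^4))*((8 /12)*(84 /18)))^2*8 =-251722.42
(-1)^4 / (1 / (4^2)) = 16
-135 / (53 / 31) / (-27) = 155 / 53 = 2.92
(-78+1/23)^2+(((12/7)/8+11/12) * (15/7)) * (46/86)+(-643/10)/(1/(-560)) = 42086.52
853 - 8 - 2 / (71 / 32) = 59931 / 71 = 844.10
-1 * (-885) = 885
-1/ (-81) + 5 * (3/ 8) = 1223/ 648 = 1.89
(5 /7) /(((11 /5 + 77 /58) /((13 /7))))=18850 /50127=0.38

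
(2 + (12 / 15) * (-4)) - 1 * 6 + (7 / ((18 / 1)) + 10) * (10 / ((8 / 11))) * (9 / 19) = 45953 / 760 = 60.46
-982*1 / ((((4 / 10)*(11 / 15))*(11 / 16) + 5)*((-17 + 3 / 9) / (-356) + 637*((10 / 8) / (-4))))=503412480 / 530691719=0.95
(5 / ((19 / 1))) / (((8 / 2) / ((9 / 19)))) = 45 / 1444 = 0.03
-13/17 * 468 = -6084/17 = -357.88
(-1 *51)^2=2601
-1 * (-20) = 20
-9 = -9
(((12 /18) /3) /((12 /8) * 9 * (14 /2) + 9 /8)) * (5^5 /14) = 5000 /9639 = 0.52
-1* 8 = -8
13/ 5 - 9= -32/ 5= -6.40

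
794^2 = 630436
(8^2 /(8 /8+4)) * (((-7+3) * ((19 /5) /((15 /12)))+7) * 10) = -16512 /25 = -660.48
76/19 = 4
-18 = -18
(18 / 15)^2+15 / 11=771 / 275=2.80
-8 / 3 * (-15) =40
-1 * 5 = -5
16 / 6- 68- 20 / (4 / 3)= -241 / 3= -80.33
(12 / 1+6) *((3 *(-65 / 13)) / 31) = -270 / 31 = -8.71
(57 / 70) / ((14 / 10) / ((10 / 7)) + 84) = 285 / 29743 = 0.01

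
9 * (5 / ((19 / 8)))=360 / 19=18.95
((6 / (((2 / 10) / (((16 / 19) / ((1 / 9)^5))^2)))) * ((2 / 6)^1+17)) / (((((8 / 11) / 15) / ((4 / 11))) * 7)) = 3481205545958400 / 2527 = 1377604094166.36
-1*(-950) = 950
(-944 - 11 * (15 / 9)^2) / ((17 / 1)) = -8771 / 153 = -57.33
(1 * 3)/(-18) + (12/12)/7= -1/42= -0.02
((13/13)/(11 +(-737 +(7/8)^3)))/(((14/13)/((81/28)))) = -67392/18197081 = -0.00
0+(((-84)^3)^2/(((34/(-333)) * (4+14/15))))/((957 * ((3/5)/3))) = -19760514278400/5423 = -3643834460.34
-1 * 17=-17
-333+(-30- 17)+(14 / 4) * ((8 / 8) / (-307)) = -233327 / 614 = -380.01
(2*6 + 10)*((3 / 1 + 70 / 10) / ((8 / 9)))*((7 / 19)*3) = 10395 / 38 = 273.55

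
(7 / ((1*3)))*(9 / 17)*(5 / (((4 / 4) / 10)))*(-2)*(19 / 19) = -2100 / 17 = -123.53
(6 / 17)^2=36 / 289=0.12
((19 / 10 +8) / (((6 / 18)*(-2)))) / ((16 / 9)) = -2673 / 320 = -8.35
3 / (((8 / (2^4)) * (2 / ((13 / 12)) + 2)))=1.56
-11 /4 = -2.75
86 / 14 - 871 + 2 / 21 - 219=-22759 / 21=-1083.76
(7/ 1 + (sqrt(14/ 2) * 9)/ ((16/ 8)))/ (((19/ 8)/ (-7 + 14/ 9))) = -43.34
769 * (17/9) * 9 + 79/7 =91590/7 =13084.29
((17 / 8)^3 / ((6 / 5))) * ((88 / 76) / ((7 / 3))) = 270215 / 68096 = 3.97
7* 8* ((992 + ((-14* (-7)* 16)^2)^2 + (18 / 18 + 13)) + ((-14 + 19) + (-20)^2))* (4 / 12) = 338510590588072 / 3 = 112836863529357.33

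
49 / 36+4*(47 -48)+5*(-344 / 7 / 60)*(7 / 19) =-2837 / 684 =-4.15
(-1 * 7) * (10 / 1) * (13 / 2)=-455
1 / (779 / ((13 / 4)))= 13 / 3116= 0.00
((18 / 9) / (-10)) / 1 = -1 / 5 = -0.20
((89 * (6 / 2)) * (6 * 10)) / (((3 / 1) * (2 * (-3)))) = -890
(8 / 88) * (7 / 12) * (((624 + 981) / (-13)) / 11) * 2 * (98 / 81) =-183505 / 127413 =-1.44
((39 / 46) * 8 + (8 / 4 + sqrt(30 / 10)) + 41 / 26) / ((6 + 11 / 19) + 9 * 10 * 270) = 19 * sqrt(3) / 461825 + 3363 / 7890610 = 0.00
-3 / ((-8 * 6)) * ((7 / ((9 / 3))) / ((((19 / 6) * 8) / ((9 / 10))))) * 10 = 63 / 1216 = 0.05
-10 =-10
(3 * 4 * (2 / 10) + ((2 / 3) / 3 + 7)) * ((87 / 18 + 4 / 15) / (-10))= -4.91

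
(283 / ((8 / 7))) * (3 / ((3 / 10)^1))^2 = 49525 / 2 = 24762.50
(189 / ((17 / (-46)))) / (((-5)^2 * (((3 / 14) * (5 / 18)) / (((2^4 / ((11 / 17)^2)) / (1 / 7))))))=-1390483584 / 15125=-91932.80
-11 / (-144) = 11 / 144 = 0.08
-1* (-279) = 279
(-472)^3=-105154048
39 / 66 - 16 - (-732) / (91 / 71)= 1112535 / 2002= 555.71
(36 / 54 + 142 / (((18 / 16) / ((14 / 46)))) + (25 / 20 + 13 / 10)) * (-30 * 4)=-344714 / 69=-4995.86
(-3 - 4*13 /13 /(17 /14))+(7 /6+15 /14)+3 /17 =-3.88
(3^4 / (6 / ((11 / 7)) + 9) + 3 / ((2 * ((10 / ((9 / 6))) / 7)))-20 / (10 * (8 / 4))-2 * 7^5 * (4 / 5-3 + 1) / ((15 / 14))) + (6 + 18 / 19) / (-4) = 6724796743 / 178600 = 37652.84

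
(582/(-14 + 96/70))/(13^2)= -10185/37349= -0.27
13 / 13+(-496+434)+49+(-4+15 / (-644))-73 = -57331 / 644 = -89.02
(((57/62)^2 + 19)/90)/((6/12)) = 15257/34596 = 0.44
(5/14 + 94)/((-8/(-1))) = 1321/112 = 11.79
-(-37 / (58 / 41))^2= -2301289 / 3364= -684.09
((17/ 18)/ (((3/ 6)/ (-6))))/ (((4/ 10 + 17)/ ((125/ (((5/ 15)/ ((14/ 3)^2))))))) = -4165000/ 783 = -5319.28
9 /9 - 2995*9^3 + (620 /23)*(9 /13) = -652817266 /299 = -2183335.34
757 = 757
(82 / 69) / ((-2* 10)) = -41 / 690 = -0.06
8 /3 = 2.67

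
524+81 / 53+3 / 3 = 27906 / 53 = 526.53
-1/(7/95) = -95/7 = -13.57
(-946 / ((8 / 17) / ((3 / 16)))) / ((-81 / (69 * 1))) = 184943 / 576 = 321.08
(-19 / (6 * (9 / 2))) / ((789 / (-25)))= 475 / 21303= 0.02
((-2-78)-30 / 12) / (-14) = 165 / 28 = 5.89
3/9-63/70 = -17/30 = -0.57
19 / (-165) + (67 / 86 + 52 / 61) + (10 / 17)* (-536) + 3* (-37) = -6250617193 / 14715030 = -424.78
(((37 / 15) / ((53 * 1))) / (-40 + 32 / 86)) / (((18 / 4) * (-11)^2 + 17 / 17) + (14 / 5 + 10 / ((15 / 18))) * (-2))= -1591 / 698879412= -0.00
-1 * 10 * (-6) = 60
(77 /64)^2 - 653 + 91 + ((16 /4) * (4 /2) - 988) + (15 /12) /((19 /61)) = -1536.54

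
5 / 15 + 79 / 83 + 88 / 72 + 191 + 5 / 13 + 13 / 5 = 9540668 / 48555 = 196.49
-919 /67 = -13.72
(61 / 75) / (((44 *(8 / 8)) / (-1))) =-61 / 3300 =-0.02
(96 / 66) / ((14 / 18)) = 144 / 77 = 1.87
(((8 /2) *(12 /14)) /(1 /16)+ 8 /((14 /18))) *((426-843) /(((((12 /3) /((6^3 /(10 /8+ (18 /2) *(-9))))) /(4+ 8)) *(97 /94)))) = 46330154496 /216601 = 213896.31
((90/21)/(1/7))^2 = 900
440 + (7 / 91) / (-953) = 5451159 / 12389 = 440.00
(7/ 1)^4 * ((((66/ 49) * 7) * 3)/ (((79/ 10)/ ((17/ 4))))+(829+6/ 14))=160211527/ 79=2027994.01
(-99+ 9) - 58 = -148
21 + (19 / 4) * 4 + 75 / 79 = 3235 / 79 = 40.95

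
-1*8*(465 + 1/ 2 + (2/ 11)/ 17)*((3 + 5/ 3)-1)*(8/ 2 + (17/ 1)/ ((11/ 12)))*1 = -172708192/ 561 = -307857.74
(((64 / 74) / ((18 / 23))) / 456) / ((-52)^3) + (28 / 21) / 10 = 889626701 / 6672201120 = 0.13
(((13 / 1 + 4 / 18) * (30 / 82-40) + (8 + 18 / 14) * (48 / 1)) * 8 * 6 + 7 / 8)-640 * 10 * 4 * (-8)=1384768267 / 6888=201040.69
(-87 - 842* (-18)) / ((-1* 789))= -19.10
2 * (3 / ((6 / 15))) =15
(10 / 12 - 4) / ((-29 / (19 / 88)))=361 / 15312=0.02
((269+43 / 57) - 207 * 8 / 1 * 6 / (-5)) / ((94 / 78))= 8362016 / 4465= 1872.79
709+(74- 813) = -30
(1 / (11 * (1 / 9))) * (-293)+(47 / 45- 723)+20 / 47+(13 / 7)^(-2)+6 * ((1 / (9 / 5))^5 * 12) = -2743471492786 / 2866271265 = -957.16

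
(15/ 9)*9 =15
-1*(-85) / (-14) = -85 / 14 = -6.07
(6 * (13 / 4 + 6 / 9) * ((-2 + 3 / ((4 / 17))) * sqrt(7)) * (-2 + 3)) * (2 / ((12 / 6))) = 668.38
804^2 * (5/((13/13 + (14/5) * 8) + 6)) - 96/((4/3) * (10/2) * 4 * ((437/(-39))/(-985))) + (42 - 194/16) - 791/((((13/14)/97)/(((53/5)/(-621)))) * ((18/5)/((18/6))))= 19990679359943/180383112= 110823.45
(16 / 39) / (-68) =-4 / 663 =-0.01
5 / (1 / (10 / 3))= 50 / 3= 16.67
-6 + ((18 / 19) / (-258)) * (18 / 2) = -6.03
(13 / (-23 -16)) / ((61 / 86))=-86 / 183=-0.47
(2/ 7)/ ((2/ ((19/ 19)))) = 1/ 7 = 0.14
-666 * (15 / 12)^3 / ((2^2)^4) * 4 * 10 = -203.25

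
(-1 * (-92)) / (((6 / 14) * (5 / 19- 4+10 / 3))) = -532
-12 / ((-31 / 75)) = 900 / 31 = 29.03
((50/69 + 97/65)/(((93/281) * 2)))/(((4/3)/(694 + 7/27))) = 455419229/261144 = 1743.94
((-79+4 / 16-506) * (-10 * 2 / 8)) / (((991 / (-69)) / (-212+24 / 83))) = 3544953315 / 164506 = 21549.08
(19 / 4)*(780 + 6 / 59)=437247 / 118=3705.48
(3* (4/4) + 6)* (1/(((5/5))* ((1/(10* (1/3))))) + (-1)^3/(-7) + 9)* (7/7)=786/7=112.29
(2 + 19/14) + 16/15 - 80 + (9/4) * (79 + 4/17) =733301/7140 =102.70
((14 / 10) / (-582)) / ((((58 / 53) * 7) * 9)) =-53 / 1519020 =-0.00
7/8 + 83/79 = 1217/632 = 1.93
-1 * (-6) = 6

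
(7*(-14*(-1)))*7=686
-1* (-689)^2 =-474721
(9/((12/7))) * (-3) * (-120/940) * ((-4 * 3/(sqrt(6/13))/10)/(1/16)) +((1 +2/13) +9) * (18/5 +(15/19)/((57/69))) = 1085436/23465 - 1512 * sqrt(78)/235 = -10.57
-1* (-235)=235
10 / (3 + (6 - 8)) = 10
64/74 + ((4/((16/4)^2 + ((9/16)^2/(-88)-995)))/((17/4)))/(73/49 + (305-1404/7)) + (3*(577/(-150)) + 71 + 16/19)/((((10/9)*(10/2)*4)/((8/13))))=5634673815993117469/2222961258001526250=2.53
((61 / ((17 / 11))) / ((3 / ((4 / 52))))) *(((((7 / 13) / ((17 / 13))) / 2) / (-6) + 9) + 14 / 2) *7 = 113.11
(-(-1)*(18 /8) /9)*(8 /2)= 1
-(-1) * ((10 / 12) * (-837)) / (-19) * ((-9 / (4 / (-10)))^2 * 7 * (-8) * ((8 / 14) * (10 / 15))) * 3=-22599000 / 19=-1189421.05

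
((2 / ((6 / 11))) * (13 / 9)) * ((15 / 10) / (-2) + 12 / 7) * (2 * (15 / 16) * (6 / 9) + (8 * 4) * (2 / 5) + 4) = 51623 / 560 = 92.18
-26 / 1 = -26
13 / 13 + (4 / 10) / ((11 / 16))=1.58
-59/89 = -0.66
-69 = -69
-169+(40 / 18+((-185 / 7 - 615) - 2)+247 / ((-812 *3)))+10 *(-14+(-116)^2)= 976419631 / 7308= 133609.69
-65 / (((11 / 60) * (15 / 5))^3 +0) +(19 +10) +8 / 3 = -1433555 / 3993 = -359.02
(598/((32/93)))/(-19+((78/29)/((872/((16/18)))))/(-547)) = -144240498207/1576909520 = -91.47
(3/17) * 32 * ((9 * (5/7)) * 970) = 4190400/119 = 35213.45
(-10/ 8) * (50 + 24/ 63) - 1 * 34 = -4073/ 42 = -96.98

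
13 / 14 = 0.93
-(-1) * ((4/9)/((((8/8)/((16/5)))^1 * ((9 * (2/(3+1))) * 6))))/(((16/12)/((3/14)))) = 8/945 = 0.01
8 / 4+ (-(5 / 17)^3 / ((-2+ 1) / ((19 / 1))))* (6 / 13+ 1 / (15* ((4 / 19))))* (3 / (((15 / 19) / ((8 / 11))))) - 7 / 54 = 110401319 / 37938186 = 2.91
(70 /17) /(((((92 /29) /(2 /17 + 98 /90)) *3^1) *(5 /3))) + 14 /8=2.06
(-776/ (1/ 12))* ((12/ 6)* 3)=-55872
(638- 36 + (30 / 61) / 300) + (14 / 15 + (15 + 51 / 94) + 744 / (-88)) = 610.02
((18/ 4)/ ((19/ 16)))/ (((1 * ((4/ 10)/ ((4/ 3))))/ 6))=1440/ 19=75.79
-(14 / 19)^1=-14 / 19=-0.74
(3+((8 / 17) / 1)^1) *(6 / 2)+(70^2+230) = 87387 / 17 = 5140.41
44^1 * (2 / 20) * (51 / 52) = 561 / 130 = 4.32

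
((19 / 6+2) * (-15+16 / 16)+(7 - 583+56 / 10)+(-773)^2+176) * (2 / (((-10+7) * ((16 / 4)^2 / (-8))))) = 8955934 / 45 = 199020.76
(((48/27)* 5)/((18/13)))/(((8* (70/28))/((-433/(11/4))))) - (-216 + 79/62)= 164.18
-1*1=-1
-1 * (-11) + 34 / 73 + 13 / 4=4297 / 292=14.72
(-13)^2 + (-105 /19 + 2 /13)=40416 /247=163.63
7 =7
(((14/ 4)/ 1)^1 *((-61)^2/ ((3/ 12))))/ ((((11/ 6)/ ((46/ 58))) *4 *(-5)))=-1797243/ 1595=-1126.80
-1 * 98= -98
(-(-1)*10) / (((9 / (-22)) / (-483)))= 11806.67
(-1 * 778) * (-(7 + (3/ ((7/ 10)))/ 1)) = 61462/ 7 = 8780.29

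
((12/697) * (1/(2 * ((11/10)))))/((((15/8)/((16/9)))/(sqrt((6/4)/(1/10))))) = 512 * sqrt(15)/69003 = 0.03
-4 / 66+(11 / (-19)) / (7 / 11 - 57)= -19567 / 388740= -0.05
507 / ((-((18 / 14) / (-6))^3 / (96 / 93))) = 14839552 / 279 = 53188.36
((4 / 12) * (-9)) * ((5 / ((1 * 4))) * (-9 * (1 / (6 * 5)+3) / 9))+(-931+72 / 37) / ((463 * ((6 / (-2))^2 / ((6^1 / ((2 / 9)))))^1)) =733921 / 137048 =5.36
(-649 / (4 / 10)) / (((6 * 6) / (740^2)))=-222120250 / 9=-24680027.78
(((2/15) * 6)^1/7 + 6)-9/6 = 323/70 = 4.61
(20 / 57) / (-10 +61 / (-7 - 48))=-1100 / 34827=-0.03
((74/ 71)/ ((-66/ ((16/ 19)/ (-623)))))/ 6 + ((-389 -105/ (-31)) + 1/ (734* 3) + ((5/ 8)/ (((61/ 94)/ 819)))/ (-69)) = -2109208274640494693/ 5312275762676652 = -397.04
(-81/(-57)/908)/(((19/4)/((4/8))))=27/163894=0.00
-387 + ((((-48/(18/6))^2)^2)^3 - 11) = 281474976710258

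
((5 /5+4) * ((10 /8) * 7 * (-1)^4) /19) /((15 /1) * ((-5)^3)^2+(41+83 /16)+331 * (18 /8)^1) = 140 /14298089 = 0.00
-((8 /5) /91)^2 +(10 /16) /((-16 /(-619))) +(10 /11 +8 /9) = 68149541717 /2623420800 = 25.98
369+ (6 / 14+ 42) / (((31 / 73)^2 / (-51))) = -78236100 / 6727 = -11630.16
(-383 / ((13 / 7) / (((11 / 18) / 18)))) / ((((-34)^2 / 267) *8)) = -2624699 / 12984192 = -0.20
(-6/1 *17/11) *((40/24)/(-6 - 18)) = 85/132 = 0.64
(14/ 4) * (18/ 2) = 31.50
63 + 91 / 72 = 4627 / 72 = 64.26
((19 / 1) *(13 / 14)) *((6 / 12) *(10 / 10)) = 247 / 28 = 8.82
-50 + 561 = 511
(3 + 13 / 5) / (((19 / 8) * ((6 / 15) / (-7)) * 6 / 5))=-1960 / 57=-34.39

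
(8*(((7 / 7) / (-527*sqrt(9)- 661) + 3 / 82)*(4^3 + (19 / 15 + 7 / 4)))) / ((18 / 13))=86825453 / 6204735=13.99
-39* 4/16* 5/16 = -195/64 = -3.05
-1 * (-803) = 803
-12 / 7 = -1.71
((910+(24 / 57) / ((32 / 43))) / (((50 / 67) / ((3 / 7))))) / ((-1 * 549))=-4636601 / 4867800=-0.95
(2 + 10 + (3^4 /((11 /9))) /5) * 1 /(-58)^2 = 1389 /185020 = 0.01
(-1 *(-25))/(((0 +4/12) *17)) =75/17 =4.41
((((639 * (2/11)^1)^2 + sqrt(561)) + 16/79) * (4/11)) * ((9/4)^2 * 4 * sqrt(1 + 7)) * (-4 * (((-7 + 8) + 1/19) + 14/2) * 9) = -115134177110112 * sqrt(2)/1997831-892296 * sqrt(1122)/209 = -81643552.31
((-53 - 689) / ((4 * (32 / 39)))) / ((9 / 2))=-4823 / 96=-50.24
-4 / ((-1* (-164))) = -1 / 41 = -0.02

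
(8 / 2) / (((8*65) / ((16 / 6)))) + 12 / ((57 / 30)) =23476 / 3705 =6.34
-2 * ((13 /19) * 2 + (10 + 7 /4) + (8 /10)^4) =-642581 /23750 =-27.06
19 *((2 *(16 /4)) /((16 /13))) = 247 /2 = 123.50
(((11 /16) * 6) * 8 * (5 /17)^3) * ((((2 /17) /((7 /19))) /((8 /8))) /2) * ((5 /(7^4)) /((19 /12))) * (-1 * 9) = -0.00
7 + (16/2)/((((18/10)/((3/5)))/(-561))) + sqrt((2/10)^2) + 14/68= -253061/170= -1488.59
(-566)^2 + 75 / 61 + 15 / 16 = 312669571 / 976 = 320358.17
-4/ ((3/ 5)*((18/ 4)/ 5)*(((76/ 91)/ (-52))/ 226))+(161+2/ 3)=104394.81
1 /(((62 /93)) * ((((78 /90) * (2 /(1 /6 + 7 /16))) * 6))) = 145 /1664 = 0.09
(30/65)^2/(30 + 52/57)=1026/148889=0.01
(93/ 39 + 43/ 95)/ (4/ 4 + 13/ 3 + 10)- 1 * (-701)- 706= -136769/ 28405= -4.81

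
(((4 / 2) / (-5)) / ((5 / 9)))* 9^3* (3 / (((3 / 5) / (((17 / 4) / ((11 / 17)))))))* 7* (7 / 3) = -30970107 / 110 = -281546.43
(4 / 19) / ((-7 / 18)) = -72 / 133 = -0.54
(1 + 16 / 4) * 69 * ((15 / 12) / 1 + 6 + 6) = 18285 / 4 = 4571.25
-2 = -2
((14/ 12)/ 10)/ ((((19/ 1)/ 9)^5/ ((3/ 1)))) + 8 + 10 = 891808983/ 49521980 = 18.01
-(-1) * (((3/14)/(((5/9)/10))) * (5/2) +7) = 233/14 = 16.64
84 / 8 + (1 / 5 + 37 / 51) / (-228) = 10.50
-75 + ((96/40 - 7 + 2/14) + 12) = -2361/35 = -67.46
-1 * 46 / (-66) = 23 / 33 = 0.70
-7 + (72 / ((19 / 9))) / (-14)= -1255 / 133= -9.44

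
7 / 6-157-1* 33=-1133 / 6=-188.83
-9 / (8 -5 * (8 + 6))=9 / 62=0.15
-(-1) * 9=9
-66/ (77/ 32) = -192/ 7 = -27.43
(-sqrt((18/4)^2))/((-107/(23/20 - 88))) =-3.65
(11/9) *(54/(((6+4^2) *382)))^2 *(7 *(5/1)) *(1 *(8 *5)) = 28350/401291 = 0.07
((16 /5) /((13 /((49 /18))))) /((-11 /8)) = -3136 /6435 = -0.49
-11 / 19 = -0.58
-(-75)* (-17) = -1275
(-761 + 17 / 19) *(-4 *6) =346608 / 19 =18242.53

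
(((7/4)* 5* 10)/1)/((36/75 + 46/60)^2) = 1968750/34969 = 56.30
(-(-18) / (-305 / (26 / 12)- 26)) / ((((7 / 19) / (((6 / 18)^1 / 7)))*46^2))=-741 / 112393456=-0.00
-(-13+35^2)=-1212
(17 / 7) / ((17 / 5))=5 / 7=0.71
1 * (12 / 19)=12 / 19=0.63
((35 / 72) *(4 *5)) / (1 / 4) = 350 / 9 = 38.89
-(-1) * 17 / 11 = 17 / 11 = 1.55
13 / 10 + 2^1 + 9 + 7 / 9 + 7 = 20.08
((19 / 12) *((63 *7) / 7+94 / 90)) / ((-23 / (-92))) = 54758 / 135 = 405.61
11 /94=0.12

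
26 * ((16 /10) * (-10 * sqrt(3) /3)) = -416 * sqrt(3) /3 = -240.18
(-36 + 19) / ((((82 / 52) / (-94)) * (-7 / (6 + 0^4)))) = -249288 / 287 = -868.60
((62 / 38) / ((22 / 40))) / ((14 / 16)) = 4960 / 1463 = 3.39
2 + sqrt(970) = 33.14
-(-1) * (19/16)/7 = 19/112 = 0.17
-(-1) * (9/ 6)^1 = 3/ 2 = 1.50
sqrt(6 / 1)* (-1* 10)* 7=-70* sqrt(6)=-171.46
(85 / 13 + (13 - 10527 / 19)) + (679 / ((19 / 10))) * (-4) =-485105 / 247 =-1963.99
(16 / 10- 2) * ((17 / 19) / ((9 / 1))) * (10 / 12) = -17 / 513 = -0.03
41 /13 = 3.15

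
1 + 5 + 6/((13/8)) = 126/13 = 9.69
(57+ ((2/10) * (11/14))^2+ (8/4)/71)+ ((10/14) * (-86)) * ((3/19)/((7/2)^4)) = 129207375247/2267264300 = 56.99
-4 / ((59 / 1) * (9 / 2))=-8 / 531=-0.02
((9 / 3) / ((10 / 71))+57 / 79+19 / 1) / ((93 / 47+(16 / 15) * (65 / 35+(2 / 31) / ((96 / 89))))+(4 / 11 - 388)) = -32721380307 / 305994110588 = -0.11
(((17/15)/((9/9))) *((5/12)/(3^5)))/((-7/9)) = -0.00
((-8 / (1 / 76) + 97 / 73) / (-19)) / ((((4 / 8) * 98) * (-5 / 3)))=-132861 / 339815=-0.39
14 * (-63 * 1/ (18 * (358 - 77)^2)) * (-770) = 37730/ 78961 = 0.48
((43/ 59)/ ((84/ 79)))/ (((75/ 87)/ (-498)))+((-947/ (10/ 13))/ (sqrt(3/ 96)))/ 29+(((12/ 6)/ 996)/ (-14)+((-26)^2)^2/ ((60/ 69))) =5400242767063/ 10283700 -24622 * sqrt(2)/ 145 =524886.30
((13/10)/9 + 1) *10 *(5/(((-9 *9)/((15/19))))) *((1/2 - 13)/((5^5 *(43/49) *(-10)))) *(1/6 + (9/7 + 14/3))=-0.00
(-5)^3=-125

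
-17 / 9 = -1.89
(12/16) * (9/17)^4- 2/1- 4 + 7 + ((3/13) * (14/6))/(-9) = 39052151/39087828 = 1.00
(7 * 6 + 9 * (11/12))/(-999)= -0.05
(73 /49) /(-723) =-73 /35427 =-0.00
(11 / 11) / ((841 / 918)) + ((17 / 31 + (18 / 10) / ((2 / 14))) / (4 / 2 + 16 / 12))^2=8410728159 / 505125625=16.65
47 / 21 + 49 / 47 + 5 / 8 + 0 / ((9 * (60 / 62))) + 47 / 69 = 277667 / 60536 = 4.59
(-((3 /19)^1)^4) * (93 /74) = -0.00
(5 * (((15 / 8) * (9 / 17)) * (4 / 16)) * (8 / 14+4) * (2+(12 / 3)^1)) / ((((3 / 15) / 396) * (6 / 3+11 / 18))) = 144342000 / 5593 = 25807.62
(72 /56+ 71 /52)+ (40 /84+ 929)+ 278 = 1321459 /1092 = 1210.13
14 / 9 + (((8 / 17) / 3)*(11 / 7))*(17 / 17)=1930 / 1071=1.80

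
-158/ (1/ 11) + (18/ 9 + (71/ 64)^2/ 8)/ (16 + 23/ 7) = -7687861801/ 4423680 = -1737.89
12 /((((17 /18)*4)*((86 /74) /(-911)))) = -1820178 /731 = -2489.98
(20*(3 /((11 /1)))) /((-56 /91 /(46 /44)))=-4485 /484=-9.27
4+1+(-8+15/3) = 2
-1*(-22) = 22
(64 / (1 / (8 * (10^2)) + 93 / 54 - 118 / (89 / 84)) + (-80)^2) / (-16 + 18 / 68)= -3057523320320 / 7518033893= -406.69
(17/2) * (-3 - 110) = -1921/2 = -960.50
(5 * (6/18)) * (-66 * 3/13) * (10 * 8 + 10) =-29700/13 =-2284.62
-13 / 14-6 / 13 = -253 / 182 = -1.39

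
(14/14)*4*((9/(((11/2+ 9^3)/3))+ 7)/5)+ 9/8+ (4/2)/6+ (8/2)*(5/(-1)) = -2276173/176280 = -12.91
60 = 60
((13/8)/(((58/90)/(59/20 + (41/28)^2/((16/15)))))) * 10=181992915/1455104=125.07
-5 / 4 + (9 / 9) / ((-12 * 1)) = -4 / 3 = -1.33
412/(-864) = -103/216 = -0.48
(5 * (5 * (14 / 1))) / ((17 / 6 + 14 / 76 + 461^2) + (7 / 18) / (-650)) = 77805000 / 47244088967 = 0.00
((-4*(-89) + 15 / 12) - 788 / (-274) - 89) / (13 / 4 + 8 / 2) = 148577 / 3973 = 37.40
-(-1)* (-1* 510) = -510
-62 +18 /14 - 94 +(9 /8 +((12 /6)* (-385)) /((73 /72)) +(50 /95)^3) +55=-24055041107 /28039592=-857.90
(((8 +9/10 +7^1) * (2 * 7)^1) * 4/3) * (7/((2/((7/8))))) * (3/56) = 7791/160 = 48.69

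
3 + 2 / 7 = 23 / 7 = 3.29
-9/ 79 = -0.11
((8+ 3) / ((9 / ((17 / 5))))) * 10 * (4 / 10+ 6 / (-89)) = 55352 / 4005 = 13.82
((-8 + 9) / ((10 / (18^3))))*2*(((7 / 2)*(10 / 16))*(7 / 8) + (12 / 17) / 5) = 16301169 / 6800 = 2397.23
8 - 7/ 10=73/ 10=7.30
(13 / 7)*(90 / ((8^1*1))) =585 / 28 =20.89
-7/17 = -0.41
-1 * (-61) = 61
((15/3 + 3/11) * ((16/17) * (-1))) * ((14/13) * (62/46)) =-402752/55913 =-7.20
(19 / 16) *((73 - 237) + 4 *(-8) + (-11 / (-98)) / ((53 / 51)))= -19331797 / 83104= -232.62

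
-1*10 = -10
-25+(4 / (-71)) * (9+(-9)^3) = 1105 / 71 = 15.56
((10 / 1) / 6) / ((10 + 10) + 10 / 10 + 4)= 1 / 15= 0.07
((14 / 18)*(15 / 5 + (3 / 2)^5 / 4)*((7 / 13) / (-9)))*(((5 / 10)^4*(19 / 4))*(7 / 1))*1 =-1362053 / 2875392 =-0.47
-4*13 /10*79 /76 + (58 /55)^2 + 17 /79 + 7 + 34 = 335290463 /9081050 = 36.92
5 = 5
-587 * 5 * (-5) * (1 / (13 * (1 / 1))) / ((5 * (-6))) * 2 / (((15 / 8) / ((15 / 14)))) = -11740 / 273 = -43.00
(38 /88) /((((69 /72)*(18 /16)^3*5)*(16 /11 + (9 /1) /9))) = 19456 /754515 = 0.03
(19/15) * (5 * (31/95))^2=961/285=3.37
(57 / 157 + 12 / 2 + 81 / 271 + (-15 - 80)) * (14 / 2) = -26309633 / 42547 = -618.37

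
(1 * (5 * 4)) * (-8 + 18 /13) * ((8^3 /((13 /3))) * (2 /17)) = -5283840 /2873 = -1839.14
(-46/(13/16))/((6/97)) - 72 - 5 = -38699/39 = -992.28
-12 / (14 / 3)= -2.57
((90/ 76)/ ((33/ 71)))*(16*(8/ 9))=36.24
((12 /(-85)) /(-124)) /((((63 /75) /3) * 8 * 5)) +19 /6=280373 /88536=3.17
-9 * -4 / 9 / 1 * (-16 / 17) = -64 / 17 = -3.76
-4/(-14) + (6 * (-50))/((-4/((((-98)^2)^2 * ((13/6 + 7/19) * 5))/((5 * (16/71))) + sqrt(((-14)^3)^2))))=20700446293701/266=77821226668.05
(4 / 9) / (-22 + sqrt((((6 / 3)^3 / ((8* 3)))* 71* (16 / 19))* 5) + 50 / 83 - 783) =-28076908 / 50808417661 - 110224* sqrt(20235) / 2286378794745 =-0.00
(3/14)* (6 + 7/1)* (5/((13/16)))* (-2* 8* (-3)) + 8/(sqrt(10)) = 4* sqrt(10)/5 + 5760/7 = 825.39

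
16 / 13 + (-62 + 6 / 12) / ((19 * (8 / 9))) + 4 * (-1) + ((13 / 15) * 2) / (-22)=-4231651 / 652080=-6.49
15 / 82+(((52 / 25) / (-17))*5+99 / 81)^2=0.56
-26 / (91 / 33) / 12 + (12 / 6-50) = -683 / 14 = -48.79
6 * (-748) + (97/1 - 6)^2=3793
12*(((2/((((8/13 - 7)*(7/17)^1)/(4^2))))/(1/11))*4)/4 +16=-924208/581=-1590.72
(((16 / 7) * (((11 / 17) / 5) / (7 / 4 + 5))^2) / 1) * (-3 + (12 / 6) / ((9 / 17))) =30976 / 47403225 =0.00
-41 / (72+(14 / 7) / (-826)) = -16933 / 29735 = -0.57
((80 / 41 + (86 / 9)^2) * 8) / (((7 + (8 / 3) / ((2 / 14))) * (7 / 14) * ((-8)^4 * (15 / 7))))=7039 / 1062720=0.01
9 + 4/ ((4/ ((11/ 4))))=47/ 4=11.75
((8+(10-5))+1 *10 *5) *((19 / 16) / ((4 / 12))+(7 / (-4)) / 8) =210.66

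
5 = 5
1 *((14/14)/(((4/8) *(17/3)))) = 6/17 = 0.35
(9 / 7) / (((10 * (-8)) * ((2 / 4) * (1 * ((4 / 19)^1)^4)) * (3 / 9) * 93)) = -1172889 / 2222080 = -0.53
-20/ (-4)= 5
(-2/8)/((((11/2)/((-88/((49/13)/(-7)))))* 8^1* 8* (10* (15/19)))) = -247/16800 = -0.01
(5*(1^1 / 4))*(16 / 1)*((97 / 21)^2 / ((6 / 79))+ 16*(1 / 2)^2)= 7538950 / 1323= 5698.37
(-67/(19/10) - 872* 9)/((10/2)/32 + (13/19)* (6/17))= -81481408/4111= -19820.34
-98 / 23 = -4.26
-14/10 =-7/5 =-1.40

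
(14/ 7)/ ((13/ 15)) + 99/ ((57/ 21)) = 9579/ 247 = 38.78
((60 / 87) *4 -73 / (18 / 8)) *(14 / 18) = -54236 / 2349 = -23.09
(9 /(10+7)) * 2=18 /17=1.06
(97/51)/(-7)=-97/357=-0.27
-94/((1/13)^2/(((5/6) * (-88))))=3494920/3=1164973.33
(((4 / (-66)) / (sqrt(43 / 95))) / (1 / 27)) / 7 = -18 * sqrt(4085) / 3311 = -0.35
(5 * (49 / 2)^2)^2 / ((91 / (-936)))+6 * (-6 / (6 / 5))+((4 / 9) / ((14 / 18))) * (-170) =-1297082005 / 14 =-92648714.64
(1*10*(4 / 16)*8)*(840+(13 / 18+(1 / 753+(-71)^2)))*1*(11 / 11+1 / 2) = 132868135 / 753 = 176451.71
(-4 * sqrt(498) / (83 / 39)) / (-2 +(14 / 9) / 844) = 592488 * sqrt(498) / 629887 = 20.99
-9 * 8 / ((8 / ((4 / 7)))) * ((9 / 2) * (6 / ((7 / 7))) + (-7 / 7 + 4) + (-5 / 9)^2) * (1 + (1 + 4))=-935.24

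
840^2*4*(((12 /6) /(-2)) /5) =-564480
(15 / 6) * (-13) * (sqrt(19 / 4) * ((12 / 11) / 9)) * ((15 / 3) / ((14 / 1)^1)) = -325 * sqrt(19) / 462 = -3.07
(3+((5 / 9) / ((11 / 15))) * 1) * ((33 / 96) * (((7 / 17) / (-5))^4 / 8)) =74431 / 10022520000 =0.00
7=7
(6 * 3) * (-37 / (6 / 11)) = -1221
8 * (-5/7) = -5.71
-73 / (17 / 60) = -4380 / 17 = -257.65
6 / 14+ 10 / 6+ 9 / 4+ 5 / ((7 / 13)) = 1145 / 84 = 13.63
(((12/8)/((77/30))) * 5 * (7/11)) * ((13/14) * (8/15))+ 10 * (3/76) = 42345/32186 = 1.32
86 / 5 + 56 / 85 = 17.86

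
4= 4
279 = 279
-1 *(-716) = 716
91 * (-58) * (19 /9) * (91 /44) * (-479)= 2185596049 /198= 11038363.88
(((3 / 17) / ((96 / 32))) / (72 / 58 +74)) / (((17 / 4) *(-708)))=-29 / 111615846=-0.00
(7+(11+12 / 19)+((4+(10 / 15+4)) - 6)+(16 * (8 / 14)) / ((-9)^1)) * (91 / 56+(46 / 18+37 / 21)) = 36356305 / 301644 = 120.53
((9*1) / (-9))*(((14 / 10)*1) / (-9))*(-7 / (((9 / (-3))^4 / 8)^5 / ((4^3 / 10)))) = -51380224 / 784526490225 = -0.00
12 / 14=6 / 7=0.86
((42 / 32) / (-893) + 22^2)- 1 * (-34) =7401163 / 14288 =518.00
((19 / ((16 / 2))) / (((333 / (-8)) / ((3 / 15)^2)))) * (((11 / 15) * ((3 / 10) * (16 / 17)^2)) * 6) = -53504 / 20049375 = -0.00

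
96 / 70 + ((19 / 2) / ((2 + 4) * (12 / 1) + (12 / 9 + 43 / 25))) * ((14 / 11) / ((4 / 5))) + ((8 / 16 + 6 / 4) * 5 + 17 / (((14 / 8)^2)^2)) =39799420599 / 2973350380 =13.39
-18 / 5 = -3.60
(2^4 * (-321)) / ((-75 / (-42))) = -71904 / 25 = -2876.16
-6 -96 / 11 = -162 / 11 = -14.73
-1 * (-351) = 351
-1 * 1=-1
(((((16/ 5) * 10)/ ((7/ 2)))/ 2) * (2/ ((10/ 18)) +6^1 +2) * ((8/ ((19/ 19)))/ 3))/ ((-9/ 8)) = -118784/ 945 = -125.70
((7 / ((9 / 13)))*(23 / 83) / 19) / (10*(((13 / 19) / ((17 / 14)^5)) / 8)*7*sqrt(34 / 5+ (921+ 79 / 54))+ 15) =-721530264952398447 / 1485419318721753522059+ 18180483085021348*sqrt(7527030) / 22281289780826302830885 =0.00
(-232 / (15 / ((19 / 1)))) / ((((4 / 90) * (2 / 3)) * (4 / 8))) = -19836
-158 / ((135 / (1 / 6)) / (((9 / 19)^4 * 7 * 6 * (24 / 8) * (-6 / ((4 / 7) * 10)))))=8465877 / 6516050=1.30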